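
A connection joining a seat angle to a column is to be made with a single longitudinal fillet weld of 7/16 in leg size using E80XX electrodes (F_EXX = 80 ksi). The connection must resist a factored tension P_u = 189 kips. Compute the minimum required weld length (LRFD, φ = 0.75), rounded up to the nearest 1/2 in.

L = 17 in

Throat t_e = 0.707 × 0.4375 = 0.3093 in.
φr_n = 0.75 × 0.6 × 80 × 0.3093 = 11.14 kips/in.
L_req = P_u / φr_n = 189 / 11.14 = 16.97 in total.
Round up → use L = 17 in.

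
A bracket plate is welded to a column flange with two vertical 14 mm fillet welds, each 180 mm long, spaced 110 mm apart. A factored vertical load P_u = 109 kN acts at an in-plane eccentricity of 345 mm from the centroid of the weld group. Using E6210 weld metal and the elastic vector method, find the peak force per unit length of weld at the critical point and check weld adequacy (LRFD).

E62XX → F_EXX = 620 MPa.
Total weld length L_w = 360 mm. Treat welds as unit-width lines.
Polar moment about centroid: J = 2[d³/12 + d(b/2)²] = 2[180³/12 + 180×55²] = 2061000 mm³.
Direct shear f_v = P/L_w = 109×10³ / 360 = 302.8 N/mm (vertical).
Torsion M = P·e = 109×10³ × 345 = 37605000 N·mm.
Critical point at (x, y) = (55, 90) from centroid. f_tx = M·y/J = 1642 N/mm; f_ty = M·x/J = 1004 N/mm.
Resultant f_max = √[f_tx² + (f_v + f_ty)²] = √[1642² + (302.8 + 1004)²] = 2098 N/mm.
Capacity per unit length: φr_n = 0.75 × 0.6 × 620 × (0.707 × 14) = 2762 N/mm.
2098 ≤ 2762 → adequate.

f_max ≈ 2100 N/mm; adequate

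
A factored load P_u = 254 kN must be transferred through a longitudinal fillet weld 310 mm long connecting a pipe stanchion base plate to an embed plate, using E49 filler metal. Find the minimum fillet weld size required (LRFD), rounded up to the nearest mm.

w = 6 mm

E49XX → F_EXX = 490 MPa.
Total weld length L = 310 mm.
Required throat t_e = P_u / (φ × 0.6 F_EXX × L) = 254 / (0.75 × 0.6 × 490 × 310 × 10⁻³) = 3.716 mm.
Required leg w = t_e / 0.707 = 5.256 mm → use 6 mm.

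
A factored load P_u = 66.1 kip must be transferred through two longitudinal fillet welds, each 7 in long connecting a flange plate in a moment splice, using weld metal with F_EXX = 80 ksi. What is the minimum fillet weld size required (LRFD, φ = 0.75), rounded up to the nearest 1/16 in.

w = 3/16 in

Total weld length L = 14 in.
Required throat t_e = P_u / (φ × 0.6 F_EXX × L) = 66.1 / (0.75 × 0.6 × 80 × 14) = 0.1312 in.
Required leg w = t_e / 0.707 = 0.1855 in → use 3/16 in.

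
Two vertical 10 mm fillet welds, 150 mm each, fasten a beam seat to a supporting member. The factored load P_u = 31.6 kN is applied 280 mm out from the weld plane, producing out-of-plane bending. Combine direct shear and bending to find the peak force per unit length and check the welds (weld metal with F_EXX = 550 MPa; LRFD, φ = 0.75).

L_w = 2 × 150 = 300 mm; section modulus (unit throat) S = 2 × L²/6 = 7500 mm².
Direct shear f_v = P/L_w = 31.6×10³/300 = 105.3 N/mm.
Moment M = P × e = 31.6×10³ × 280 = 8848000 N·mm; bending f_b = M/S = 1180 N/mm.
f_max = √(f_v² + f_b²) = √(105.3² + 1180²) = 1184 N/mm.
φr_n = 0.75 × 0.6 × 550 × (0.707 × 10) = 1750 N/mm → adequate.

f_max ≈ 1180 N/mm; adequate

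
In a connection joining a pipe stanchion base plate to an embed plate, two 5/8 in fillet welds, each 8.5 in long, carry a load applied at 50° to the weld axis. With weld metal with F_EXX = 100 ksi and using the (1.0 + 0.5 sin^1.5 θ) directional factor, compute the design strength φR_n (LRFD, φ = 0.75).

φR_n ≈ 451 kip

t_e = 0.707 × 0.625 = 0.4419 in; A_we = 0.4419 × 17 = 7.512 in².
Directional factor: 1.0 + 0.5 sin^1.5(50°) = 1.335.
F_nw = 0.6 × 100 × 1.335 = 80.11 ksi.
φR_n = 0.75 × 80.11 × 7.512 = 451.4 kip.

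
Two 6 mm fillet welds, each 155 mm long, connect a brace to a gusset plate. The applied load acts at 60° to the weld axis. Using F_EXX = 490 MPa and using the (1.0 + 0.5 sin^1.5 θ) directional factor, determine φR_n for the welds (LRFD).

φR_n ≈ 407 kN

t_e = 0.707 × 6 = 4.242 mm; A_we = 4.242 × 310 = 1315 mm².
Directional factor: 1.0 + 0.5 sin^1.5(60°) = 1.403.
F_nw = 0.6 × 490 × 1.403 = 412.5 MPa.
φR_n = 0.75 × 412.5 × 1315 × 10⁻³ = 406.8 kN.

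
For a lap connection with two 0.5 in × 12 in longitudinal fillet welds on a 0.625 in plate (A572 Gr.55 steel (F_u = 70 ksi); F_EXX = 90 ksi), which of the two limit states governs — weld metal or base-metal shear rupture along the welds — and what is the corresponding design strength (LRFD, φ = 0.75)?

φR_n ≈ 344 kip (weld metal governs)

t_e = 0.707 × 0.5 = 0.3535 in; L = 24 in.
Weld metal: φR_n = 0.75 × 0.6 × 90 × 0.3535 × 24 = 343.6 kip.
Base metal (shear rupture): φR_n = 0.75 × 0.6 × 70 × 0.625 × 24 = 472.5 kip.
Governing: weld metal.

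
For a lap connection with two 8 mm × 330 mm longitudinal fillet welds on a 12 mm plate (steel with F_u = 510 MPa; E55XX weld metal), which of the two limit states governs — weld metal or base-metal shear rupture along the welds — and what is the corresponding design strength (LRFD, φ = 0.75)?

E55XX → F_EXX = 550 MPa.
t_e = 0.707 × 8 = 5.656 mm; L = 660 mm.
Weld metal: φR_n = 0.75 × 0.6 × 550 × 5.656 × 660 × 10⁻³ = 923.9 kN.
Base metal (shear rupture): φR_n = 0.75 × 0.6 × 510 × 12 × 660 × 10⁻³ = 1818 kN.
Governing: weld metal.

φR_n ≈ 924 kN (weld metal governs)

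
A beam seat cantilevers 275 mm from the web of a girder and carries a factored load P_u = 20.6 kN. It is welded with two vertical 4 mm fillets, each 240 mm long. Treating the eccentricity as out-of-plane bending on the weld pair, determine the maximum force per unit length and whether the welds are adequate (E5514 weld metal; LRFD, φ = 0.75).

E55XX → F_EXX = 550 MPa.
L_w = 2 × 240 = 480 mm; section modulus (unit throat) S = 2 × L²/6 = 19200 mm².
Direct shear f_v = P/L_w = 20.6×10³/480 = 42.92 N/mm.
Moment M = P × e = 20.6×10³ × 275 = 5665000 N·mm; bending f_b = M/S = 295.1 N/mm.
f_max = √(f_v² + f_b²) = √(42.92² + 295.1²) = 298.2 N/mm.
φr_n = 0.75 × 0.6 × 550 × (0.707 × 4) = 699.9 N/mm → adequate.

f_max ≈ 298 N/mm; adequate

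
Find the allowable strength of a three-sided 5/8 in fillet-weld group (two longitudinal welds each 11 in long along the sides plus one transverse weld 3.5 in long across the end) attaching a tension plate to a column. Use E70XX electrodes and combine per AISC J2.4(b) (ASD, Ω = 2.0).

R_n/Ω ≈ 237 kip

E70XX → F_EXX = 70 ksi.
t_e = 0.707 × 0.625 = 0.4419 in.
R_nwl = 0.6 × 70 × 0.4419 × 22 = 408.3 kip (longitudinal, 2 welds).
R_nwt = 0.6 × 70 × 0.4419 × 3.5 = 64.96 kip (transverse, base value).
(i) R_nwl + R_nwt = 473.2 kip; (ii) 0.85 R_nwl + 1.5 R_nwt = 444.5 kip.
R_n = max = 473.2 kip [governs: (i)]; R_n/Ω = 236.6 kip.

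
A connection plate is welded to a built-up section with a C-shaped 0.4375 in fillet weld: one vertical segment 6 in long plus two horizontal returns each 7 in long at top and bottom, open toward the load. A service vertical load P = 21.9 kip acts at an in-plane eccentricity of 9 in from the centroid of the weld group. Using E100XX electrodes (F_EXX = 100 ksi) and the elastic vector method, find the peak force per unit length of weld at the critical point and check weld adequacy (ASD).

Total weld length L_w = 20 in. Treat welds as unit-width lines.
Centroid: x̄ = 2×7×3.5 / 20 = 2.45 in from the vertical weld.
Polar moment about centroid: J = I_x + I_y = [6³/12 + 2×7×3²] + [6×2.45² + 2(7³/12 + 7×1.05²)] = 252.6 in³.
Direct shear f_v = P/L_w = 21.9 / 20 = 1.095 kip/in (vertical).
Torsion M = P·e = 21.9 × 9 = 197.1 kip·in.
Critical point at (x, y) = (4.55, 3) from centroid. f_tx = M·y/J = 2.341 kip/in; f_ty = M·x/J = 3.55 kip/in.
Resultant f_max = √[f_tx² + (f_v + f_ty)²] = √[2.341² + (1.095 + 3.55)²] = 5.201 kip/in.
Capacity per unit length: r_n/Ω = (1/2.0) × 0.6 × 100 × (0.707 × 0.4375) = 9.279 kip/in.
5.201 ≤ 9.279 → adequate.

f_max ≈ 5.2 kip/in; adequate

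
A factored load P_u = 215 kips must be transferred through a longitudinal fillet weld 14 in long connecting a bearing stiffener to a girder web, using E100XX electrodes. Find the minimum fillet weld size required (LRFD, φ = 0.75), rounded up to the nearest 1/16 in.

w = 1/2 in

E100XX → F_EXX = 100 ksi.
Total weld length L = 14 in.
Required throat t_e = P_u / (φ × 0.6 F_EXX × L) = 215 / (0.75 × 0.6 × 100 × 14) = 0.3413 in.
Required leg w = t_e / 0.707 = 0.4827 in → use 1/2 in.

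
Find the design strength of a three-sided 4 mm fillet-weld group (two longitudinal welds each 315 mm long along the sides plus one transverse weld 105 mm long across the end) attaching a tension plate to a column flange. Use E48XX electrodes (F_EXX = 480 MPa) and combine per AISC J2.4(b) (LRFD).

t_e = 0.707 × 4 = 2.828 mm.
R_nwl = 0.6 × 480 × 2.828 × 630 × 10⁻³ = 513.1 kN (longitudinal, 2 welds).
R_nwt = 0.6 × 480 × 2.828 × 105 × 10⁻³ = 85.52 kN (transverse, base value).
(i) R_nwl + R_nwt = 598.6 kN; (ii) 0.85 R_nwl + 1.5 R_nwt = 564.4 kN.
R_n = max = 598.6 kN [governs: (i)]; φR_n = 449 kN.

φR_n ≈ 449 kN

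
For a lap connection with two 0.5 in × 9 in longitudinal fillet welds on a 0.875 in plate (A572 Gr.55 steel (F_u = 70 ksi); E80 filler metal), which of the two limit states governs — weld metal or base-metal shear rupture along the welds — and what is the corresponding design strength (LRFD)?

E80XX → F_EXX = 80 ksi.
t_e = 0.707 × 0.5 = 0.3535 in; L = 18 in.
Weld metal: φR_n = 0.75 × 0.6 × 80 × 0.3535 × 18 = 229.1 kips.
Base metal (shear rupture): φR_n = 0.75 × 0.6 × 70 × 0.875 × 18 = 496.1 kips.
Governing: weld metal.

φR_n ≈ 229 kips (weld metal governs)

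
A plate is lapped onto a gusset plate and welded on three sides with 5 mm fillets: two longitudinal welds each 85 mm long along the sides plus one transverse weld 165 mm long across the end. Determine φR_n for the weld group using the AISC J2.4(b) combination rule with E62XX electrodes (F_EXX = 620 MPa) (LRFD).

t_e = 0.707 × 5 = 3.535 mm.
R_nwl = 0.6 × 620 × 3.535 × 170 × 10⁻³ = 223.6 kN (longitudinal, 2 welds).
R_nwt = 0.6 × 620 × 3.535 × 165 × 10⁻³ = 217 kN (transverse, base value).
(i) R_nwl + R_nwt = 440.5 kN; (ii) 0.85 R_nwl + 1.5 R_nwt = 515.5 kN.
R_n = max = 515.5 kN [governs: (ii)]; φR_n = 386.6 kN.

φR_n ≈ 387 kN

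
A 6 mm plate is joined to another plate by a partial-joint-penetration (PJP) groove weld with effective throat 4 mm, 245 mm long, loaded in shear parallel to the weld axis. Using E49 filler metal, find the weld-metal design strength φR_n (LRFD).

φR_n ≈ 216 kN

E49XX → F_EXX = 490 MPa.
Effective throat (given) t_e = 4 mm.
A_we = 4 × 245 = 980 mm².
F_nw = 0.6 F_EXX = 294 MPa.
φR_n = 0.75 × 294 × 980 × 10⁻³ = 216.1 kN.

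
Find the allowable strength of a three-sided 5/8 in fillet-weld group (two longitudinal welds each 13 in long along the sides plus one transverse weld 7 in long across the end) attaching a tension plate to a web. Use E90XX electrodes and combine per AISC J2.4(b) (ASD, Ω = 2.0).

R_n/Ω ≈ 394 kip

E90XX → F_EXX = 90 ksi.
t_e = 0.707 × 0.625 = 0.4419 in.
R_nwl = 0.6 × 90 × 0.4419 × 26 = 620.4 kip (longitudinal, 2 welds).
R_nwt = 0.6 × 90 × 0.4419 × 7 = 167 kip (transverse, base value).
(i) R_nwl + R_nwt = 787.4 kip; (ii) 0.85 R_nwl + 1.5 R_nwt = 777.9 kip.
R_n = max = 787.4 kip [governs: (i)]; R_n/Ω = 393.7 kip.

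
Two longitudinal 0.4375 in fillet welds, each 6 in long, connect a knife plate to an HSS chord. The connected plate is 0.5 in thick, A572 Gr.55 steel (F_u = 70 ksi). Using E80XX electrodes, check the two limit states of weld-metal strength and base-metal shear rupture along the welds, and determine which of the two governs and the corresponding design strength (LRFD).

E80XX → F_EXX = 80 ksi.
t_e = 0.707 × 0.4375 = 0.3093 in; L = 12 in.
Weld metal: φR_n = 0.75 × 0.6 × 80 × 0.3093 × 12 = 133.6 kip.
Base metal (shear rupture): φR_n = 0.75 × 0.6 × 70 × 0.5 × 12 = 189 kip.
Governing: weld metal.

φR_n ≈ 134 kip (weld metal governs)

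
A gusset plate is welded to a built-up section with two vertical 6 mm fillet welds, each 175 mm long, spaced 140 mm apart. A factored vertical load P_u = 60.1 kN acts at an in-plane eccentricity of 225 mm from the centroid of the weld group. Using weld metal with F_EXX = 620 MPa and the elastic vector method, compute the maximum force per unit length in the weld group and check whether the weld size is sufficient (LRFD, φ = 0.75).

Total weld length L_w = 350 mm. Treat welds as unit-width lines.
Polar moment about centroid: J = 2[d³/12 + d(b/2)²] = 2[175³/12 + 175×70²] = 2608000 mm³.
Direct shear f_v = P/L_w = 60.1×10³ / 350 = 171.7 N/mm (vertical).
Torsion M = P·e = 60.1×10³ × 225 = 13522000 N·mm.
Critical point at (x, y) = (70, 87.5) from centroid. f_tx = M·y/J = 453.6 N/mm; f_ty = M·x/J = 362.9 N/mm.
Resultant f_max = √[f_tx² + (f_v + f_ty)²] = √[453.6² + (171.7 + 362.9)²] = 701.2 N/mm.
Capacity per unit length: φr_n = 0.75 × 0.6 × 620 × (0.707 × 6) = 1184 N/mm.
701.2 ≤ 1184 → adequate.

f_max ≈ 701 N/mm; adequate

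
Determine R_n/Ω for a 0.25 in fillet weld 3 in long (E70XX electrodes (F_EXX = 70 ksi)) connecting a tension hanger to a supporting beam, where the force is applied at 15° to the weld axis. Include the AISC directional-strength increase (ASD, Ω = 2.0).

R_n/Ω ≈ 11.9 kip

t_e = 0.707 × 0.25 = 0.1767 in; A_we = 0.1767 × 3 = 0.5302 in².
Directional factor: 1.0 + 0.5 sin^1.5(15°) = 1.066.
F_nw = 0.6 × 70 × 1.066 = 44.77 ksi.
R_n/Ω = (44.77 × 0.5302) / 2.0 = 11.87 kip.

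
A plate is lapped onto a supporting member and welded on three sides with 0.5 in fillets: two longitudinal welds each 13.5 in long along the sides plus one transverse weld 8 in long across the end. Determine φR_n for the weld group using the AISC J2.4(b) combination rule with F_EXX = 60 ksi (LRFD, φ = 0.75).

t_e = 0.707 × 0.5 = 0.3535 in.
R_nwl = 0.6 × 60 × 0.3535 × 27 = 343.6 kips (longitudinal, 2 welds).
R_nwt = 0.6 × 60 × 0.3535 × 8 = 101.8 kips (transverse, base value).
(i) R_nwl + R_nwt = 445.4 kips; (ii) 0.85 R_nwl + 1.5 R_nwt = 444.8 kips.
R_n = max = 445.4 kips [governs: (i)]; φR_n = 334.1 kips.

φR_n ≈ 334 kips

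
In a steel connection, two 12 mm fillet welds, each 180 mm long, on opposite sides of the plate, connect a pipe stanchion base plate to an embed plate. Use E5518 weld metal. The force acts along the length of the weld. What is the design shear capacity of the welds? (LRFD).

E55XX → F_EXX = 550 MPa.
Effective throat t_e = 0.707 × 12 = 8.484 mm.
Total length L = 360 mm; A_we = 8.484 × 360 = 3054 mm².
F_nw = 0.6 F_EXX = 0.6 × 550 = 330 MPa.
φR_n = 0.75 × 330 × 3054 × 10⁻³ = 755.9 kN.

φR_n ≈ 756 kN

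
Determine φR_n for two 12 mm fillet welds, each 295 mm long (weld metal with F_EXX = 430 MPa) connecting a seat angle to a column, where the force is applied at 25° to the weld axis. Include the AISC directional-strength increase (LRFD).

φR_n ≈ 1100 kN

t_e = 0.707 × 12 = 8.484 mm; A_we = 8.484 × 590 = 5006 mm².
Directional factor: 1.0 + 0.5 sin^1.5(25°) = 1.137.
F_nw = 0.6 × 430 × 1.137 = 293.4 MPa.
φR_n = 0.75 × 293.4 × 5006 × 10⁻³ = 1102 kN.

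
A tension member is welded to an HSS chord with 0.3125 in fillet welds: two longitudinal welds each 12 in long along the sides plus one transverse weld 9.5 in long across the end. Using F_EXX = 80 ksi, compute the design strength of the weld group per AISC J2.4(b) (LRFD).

φR_n ≈ 276 kip

t_e = 0.707 × 0.3125 = 0.2209 in.
R_nwl = 0.6 × 80 × 0.2209 × 24 = 254.5 kip (longitudinal, 2 welds).
R_nwt = 0.6 × 80 × 0.2209 × 9.5 = 100.7 kip (transverse, base value).
(i) R_nwl + R_nwt = 355.3 kip; (ii) 0.85 R_nwl + 1.5 R_nwt = 367.5 kip.
R_n = max = 367.5 kip [governs: (ii)]; φR_n = 275.6 kip.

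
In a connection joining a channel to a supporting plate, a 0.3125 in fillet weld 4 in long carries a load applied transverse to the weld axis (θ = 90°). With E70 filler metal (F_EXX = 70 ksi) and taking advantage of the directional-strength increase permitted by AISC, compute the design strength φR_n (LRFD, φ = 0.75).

φR_n ≈ 41.8 kip

t_e = 0.707 × 0.3125 = 0.2209 in; A_we = 0.2209 × 4 = 0.8837 in².
Directional factor: 1.0 + 0.5 sin^1.5(90°) = 1.5.
F_nw = 0.6 × 70 × 1.5 = 63 ksi.
φR_n = 0.75 × 63 × 0.8837 = 41.76 kip.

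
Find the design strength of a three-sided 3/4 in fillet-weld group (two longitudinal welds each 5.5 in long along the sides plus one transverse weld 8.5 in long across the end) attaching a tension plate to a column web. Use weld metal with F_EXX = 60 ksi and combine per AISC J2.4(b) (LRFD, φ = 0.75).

t_e = 0.707 × 0.75 = 0.5302 in.
R_nwl = 0.6 × 60 × 0.5302 × 11 = 210 kips (longitudinal, 2 welds).
R_nwt = 0.6 × 60 × 0.5302 × 8.5 = 162.3 kips (transverse, base value).
(i) R_nwl + R_nwt = 372.2 kips; (ii) 0.85 R_nwl + 1.5 R_nwt = 421.9 kips.
R_n = max = 421.9 kips [governs: (ii)]; φR_n = 316.4 kips.

φR_n ≈ 316 kips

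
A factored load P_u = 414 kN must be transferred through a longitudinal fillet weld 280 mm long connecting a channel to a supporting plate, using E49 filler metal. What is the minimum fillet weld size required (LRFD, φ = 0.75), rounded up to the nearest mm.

w = 10 mm

E49XX → F_EXX = 490 MPa.
Total weld length L = 280 mm.
Required throat t_e = P_u / (φ × 0.6 F_EXX × L) = 414 / (0.75 × 0.6 × 490 × 280 × 10⁻³) = 6.706 mm.
Required leg w = t_e / 0.707 = 9.484 mm → use 10 mm.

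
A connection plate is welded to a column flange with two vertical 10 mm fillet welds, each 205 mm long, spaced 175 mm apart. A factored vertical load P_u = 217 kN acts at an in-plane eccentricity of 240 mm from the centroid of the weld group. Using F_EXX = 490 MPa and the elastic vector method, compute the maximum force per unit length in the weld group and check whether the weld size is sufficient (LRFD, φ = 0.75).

f_max ≈ 1920 N/mm; NOT adequate

Total weld length L_w = 410 mm. Treat welds as unit-width lines.
Polar moment about centroid: J = 2[d³/12 + d(b/2)²] = 2[205³/12 + 205×87.5²] = 4575000 mm³.
Direct shear f_v = P/L_w = 217×10³ / 410 = 529.3 N/mm (vertical).
Torsion M = P·e = 217×10³ × 240 = 52080000 N·mm.
Critical point at (x, y) = (87.5, 102.5) from centroid. f_tx = M·y/J = 1167 N/mm; f_ty = M·x/J = 996.1 N/mm.
Resultant f_max = √[f_tx² + (f_v + f_ty)²] = √[1167² + (529.3 + 996.1)²] = 1920 N/mm.
Capacity per unit length: φr_n = 0.75 × 0.6 × 490 × (0.707 × 10) = 1559 N/mm.
1920 > 1559 → NOT adequate.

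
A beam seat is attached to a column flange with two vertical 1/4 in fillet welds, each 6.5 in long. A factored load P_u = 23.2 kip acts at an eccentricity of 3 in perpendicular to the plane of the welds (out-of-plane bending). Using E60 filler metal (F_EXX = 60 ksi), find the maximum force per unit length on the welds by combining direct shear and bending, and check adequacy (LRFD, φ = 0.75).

f_max ≈ 5.25 kip/in; NOT adequate

L_w = 2 × 6.5 = 13 in; section modulus (unit throat) S = 2 × L²/6 = 14.08 in².
Direct shear f_v = P/L_w = 23.2/13 = 1.785 kip/in.
Moment M = P × e = 23.2 × 3 = 69.6 kip·in; bending f_b = M/S = 4.942 kip/in.
f_max = √(f_v² + f_b²) = √(1.785² + 4.942²) = 5.254 kip/in.
φr_n = 0.75 × 0.6 × 60 × (0.707 × 0.25) = 4.772 kip/in → NOT adequate.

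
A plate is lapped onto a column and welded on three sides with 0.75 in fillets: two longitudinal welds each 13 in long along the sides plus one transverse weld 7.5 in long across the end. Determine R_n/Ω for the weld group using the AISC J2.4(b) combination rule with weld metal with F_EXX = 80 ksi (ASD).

R_n/Ω ≈ 426 kips

t_e = 0.707 × 0.75 = 0.5302 in.
R_nwl = 0.6 × 80 × 0.5302 × 26 = 661.8 kips (longitudinal, 2 welds).
R_nwt = 0.6 × 80 × 0.5302 × 7.5 = 190.9 kips (transverse, base value).
(i) R_nwl + R_nwt = 852.6 kips; (ii) 0.85 R_nwl + 1.5 R_nwt = 848.8 kips.
R_n = max = 852.6 kips [governs: (i)]; R_n/Ω = 426.3 kips.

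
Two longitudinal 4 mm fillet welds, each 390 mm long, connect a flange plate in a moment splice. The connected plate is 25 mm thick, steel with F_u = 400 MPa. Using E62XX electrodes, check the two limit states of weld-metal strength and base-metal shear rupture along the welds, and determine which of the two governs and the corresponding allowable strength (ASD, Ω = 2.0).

R_n/Ω ≈ 410 kN (weld metal governs)

E62XX → F_EXX = 620 MPa.
t_e = 0.707 × 4 = 2.828 mm; L = 780 mm.
Weld metal: R_n/Ω = (1/2.0) × 0.6 × 620 × 2.828 × 780 × 10⁻³ = 410.3 kN.
Base metal (shear rupture): R_n/Ω = (1/2.0) × 0.6 × 400 × 25 × 780 × 10⁻³ = 2340 kN.
Governing: weld metal.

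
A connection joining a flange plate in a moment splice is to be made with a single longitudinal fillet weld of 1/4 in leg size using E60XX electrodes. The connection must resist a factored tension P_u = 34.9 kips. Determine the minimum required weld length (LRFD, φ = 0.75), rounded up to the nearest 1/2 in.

E60XX → F_EXX = 60 ksi.
Throat t_e = 0.707 × 0.25 = 0.1767 in.
φr_n = 0.75 × 0.6 × 60 × 0.1767 = 4.772 kips/in.
L_req = P_u / φr_n = 34.9 / 4.772 = 7.313 in total.
Round up → use L = 7.5 in.

L = 7.5 in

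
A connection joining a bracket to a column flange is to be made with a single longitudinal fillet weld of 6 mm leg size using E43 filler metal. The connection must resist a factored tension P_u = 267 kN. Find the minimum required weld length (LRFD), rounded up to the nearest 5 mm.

E43XX → F_EXX = 430 MPa.
Throat t_e = 0.707 × 6 = 4.242 mm.
φr_n = 0.75 × 0.6 × 430 × 4.242 × 10⁻³ = 0.8208 kN/mm.
L_req = P_u / φr_n = 267 / 0.8208 = 325.3 mm total.
Round up → use L = 330 mm.

L = 330 mm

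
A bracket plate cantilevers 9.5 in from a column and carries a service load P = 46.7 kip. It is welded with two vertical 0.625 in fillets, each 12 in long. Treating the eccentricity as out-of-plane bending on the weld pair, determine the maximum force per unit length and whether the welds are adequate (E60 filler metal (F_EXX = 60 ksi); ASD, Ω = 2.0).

L_w = 2 × 12 = 24 in; section modulus (unit throat) S = 2 × L²/6 = 48 in².
Direct shear f_v = P/L_w = 46.7/24 = 1.946 kip/in.
Moment M = P × e = 46.7 × 9.5 = 443.65 kip·in; bending f_b = M/S = 9.243 kip/in.
f_max = √(f_v² + f_b²) = √(1.946² + 9.243²) = 9.445 kip/in.
r_n/Ω = (1/2.0) × 0.6 × 60 × (0.707 × 0.625) = 7.954 kip/in → NOT adequate.

f_max ≈ 9.45 kip/in; NOT adequate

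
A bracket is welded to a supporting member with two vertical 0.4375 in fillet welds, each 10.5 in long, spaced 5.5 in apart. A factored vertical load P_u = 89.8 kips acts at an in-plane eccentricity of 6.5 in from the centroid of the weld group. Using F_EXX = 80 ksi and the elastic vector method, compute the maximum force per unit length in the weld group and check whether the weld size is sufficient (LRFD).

Total weld length L_w = 21 in. Treat welds as unit-width lines.
Polar moment about centroid: J = 2[d³/12 + d(b/2)²] = 2[10.5³/12 + 10.5×2.75²] = 351.8 in³.
Direct shear f_v = P/L_w = 89.8 / 21 = 4.276 kip/in (vertical).
Torsion M = P·e = 89.8 × 6.5 = 583.7 kip·in.
Critical point at (x, y) = (2.75, 5.25) from centroid. f_tx = M·y/J = 8.712 kip/in; f_ty = M·x/J = 4.563 kip/in.
Resultant f_max = √[f_tx² + (f_v + f_ty)²] = √[8.712² + (4.276 + 4.563)²] = 12.41 kip/in.
Capacity per unit length: φr_n = 0.75 × 0.6 × 80 × (0.707 × 0.4375) = 11.14 kip/in.
12.41 > 11.14 → NOT adequate.

f_max ≈ 12.4 kip/in; NOT adequate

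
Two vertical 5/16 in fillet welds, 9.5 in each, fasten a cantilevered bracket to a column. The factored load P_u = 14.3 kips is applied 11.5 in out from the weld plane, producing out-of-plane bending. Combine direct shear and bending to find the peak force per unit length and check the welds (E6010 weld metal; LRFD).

E60XX → F_EXX = 60 ksi.
L_w = 2 × 9.5 = 19 in; section modulus (unit throat) S = 2 × L²/6 = 30.08 in².
Direct shear f_v = P/L_w = 14.3/19 = 0.7526 kip/in.
Moment M = P × e = 14.3 × 11.5 = 164.45 kip·in; bending f_b = M/S = 5.466 kip/in.
f_max = √(f_v² + f_b²) = √(0.7526² + 5.466²) = 5.518 kip/in.
φr_n = 0.75 × 0.6 × 60 × (0.707 × 0.3125) = 5.965 kip/in → adequate.

f_max ≈ 5.52 kip/in; adequate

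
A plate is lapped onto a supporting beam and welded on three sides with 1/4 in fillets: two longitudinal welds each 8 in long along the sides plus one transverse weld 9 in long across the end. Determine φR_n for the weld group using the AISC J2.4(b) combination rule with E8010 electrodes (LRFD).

E80XX → F_EXX = 80 ksi.
t_e = 0.707 × 0.25 = 0.1767 in.
R_nwl = 0.6 × 80 × 0.1767 × 16 = 135.7 kip (longitudinal, 2 welds).
R_nwt = 0.6 × 80 × 0.1767 × 9 = 76.36 kip (transverse, base value).
(i) R_nwl + R_nwt = 212.1 kip; (ii) 0.85 R_nwl + 1.5 R_nwt = 229.9 kip.
R_n = max = 229.9 kip [governs: (ii)]; φR_n = 172.4 kip.

φR_n ≈ 172 kip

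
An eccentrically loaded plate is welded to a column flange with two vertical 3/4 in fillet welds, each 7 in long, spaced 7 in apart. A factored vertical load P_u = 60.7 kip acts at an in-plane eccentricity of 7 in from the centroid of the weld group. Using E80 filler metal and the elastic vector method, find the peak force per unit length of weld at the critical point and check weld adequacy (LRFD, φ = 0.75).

f_max ≈ 12.6 kip/in; adequate

E80XX → F_EXX = 80 ksi.
Total weld length L_w = 14 in. Treat welds as unit-width lines.
Polar moment about centroid: J = 2[d³/12 + d(b/2)²] = 2[7³/12 + 7×3.5²] = 228.7 in³.
Direct shear f_v = P/L_w = 60.7 / 14 = 4.336 kip/in (vertical).
Torsion M = P·e = 60.7 × 7 = 424.9 kip·in.
Critical point at (x, y) = (3.5, 3.5) from centroid. f_tx = M·y/J = 6.504 kip/in; f_ty = M·x/J = 6.504 kip/in.
Resultant f_max = √[f_tx² + (f_v + f_ty)²] = √[6.504² + (4.336 + 6.504)²] = 12.64 kip/in.
Capacity per unit length: φr_n = 0.75 × 0.6 × 80 × (0.707 × 0.75) = 19.09 kip/in.
12.64 ≤ 19.09 → adequate.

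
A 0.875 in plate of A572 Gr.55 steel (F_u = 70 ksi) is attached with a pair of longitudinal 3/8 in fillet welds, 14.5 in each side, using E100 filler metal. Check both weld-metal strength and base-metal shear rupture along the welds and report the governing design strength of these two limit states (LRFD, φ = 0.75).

E100XX → F_EXX = 100 ksi.
t_e = 0.707 × 0.375 = 0.2651 in; L = 29 in.
Weld metal: φR_n = 0.75 × 0.6 × 100 × 0.2651 × 29 = 346 kip.
Base metal (shear rupture): φR_n = 0.75 × 0.6 × 70 × 0.875 × 29 = 799.3 kip.
Governing: weld metal.

φR_n ≈ 346 kip (weld metal governs)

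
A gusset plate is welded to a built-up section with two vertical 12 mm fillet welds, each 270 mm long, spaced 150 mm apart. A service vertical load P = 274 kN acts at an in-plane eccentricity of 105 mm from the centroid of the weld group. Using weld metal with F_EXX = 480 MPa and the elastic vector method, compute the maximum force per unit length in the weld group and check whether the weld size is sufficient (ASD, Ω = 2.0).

f_max ≈ 1050 N/mm; adequate

Total weld length L_w = 540 mm. Treat welds as unit-width lines.
Polar moment about centroid: J = 2[d³/12 + d(b/2)²] = 2[270³/12 + 270×75²] = 6318000 mm³.
Direct shear f_v = P/L_w = 274×10³ / 540 = 507.4 N/mm (vertical).
Torsion M = P·e = 274×10³ × 105 = 28770000 N·mm.
Critical point at (x, y) = (75, 135) from centroid. f_tx = M·y/J = 614.7 N/mm; f_ty = M·x/J = 341.5 N/mm.
Resultant f_max = √[f_tx² + (f_v + f_ty)²] = √[614.7² + (507.4 + 341.5)²] = 1048 N/mm.
Capacity per unit length: r_n/Ω = (1/2.0) × 0.6 × 480 × (0.707 × 12) = 1222 N/mm.
1048 ≤ 1222 → adequate.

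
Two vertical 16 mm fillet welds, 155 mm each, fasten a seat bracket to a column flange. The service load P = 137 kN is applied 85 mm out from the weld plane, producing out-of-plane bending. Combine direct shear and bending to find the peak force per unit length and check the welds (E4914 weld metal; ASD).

E49XX → F_EXX = 490 MPa.
L_w = 2 × 155 = 310 mm; section modulus (unit throat) S = 2 × L²/6 = 8008 mm².
Direct shear f_v = P/L_w = 137×10³/310 = 441.9 N/mm.
Moment M = P × e = 137×10³ × 85 = 11645000 N·mm; bending f_b = M/S = 1454 N/mm.
f_max = √(f_v² + f_b²) = √(441.9² + 1454²) = 1520 N/mm.
r_n/Ω = (1/2.0) × 0.6 × 490 × (0.707 × 16) = 1663 N/mm → adequate.

f_max ≈ 1520 N/mm; adequate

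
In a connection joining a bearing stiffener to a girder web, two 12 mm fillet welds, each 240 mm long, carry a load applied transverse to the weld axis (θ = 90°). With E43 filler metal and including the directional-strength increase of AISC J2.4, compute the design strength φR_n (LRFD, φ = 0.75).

E43XX → F_EXX = 430 MPa.
t_e = 0.707 × 12 = 8.484 mm; A_we = 8.484 × 480 = 4072 mm².
Directional factor: 1.0 + 0.5 sin^1.5(90°) = 1.5.
F_nw = 0.6 × 430 × 1.5 = 387 MPa.
φR_n = 0.75 × 387 × 4072 × 10⁻³ = 1182 kN.

φR_n ≈ 1180 kN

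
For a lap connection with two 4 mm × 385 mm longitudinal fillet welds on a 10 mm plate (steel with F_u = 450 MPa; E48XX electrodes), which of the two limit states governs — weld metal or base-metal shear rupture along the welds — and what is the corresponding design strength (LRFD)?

E48XX → F_EXX = 480 MPa.
t_e = 0.707 × 4 = 2.828 mm; L = 770 mm.
Weld metal: φR_n = 0.75 × 0.6 × 480 × 2.828 × 770 × 10⁻³ = 470.4 kN.
Base metal (shear rupture): φR_n = 0.75 × 0.6 × 450 × 10 × 770 × 10⁻³ = 1559 kN.
Governing: weld metal.

φR_n ≈ 470 kN (weld metal governs)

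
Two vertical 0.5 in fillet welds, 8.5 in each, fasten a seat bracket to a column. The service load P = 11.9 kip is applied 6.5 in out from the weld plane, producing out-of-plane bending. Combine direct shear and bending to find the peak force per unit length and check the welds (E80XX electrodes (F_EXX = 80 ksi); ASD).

f_max ≈ 3.29 kip/in; adequate

L_w = 2 × 8.5 = 17 in; section modulus (unit throat) S = 2 × L²/6 = 24.08 in².
Direct shear f_v = P/L_w = 11.9/17 = 0.7 kip/in.
Moment M = P × e = 11.9 × 6.5 = 77.35 kip·in; bending f_b = M/S = 3.212 kip/in.
f_max = √(f_v² + f_b²) = √(0.7² + 3.212²) = 3.287 kip/in.
r_n/Ω = (1/2.0) × 0.6 × 80 × (0.707 × 0.5) = 8.484 kip/in → adequate.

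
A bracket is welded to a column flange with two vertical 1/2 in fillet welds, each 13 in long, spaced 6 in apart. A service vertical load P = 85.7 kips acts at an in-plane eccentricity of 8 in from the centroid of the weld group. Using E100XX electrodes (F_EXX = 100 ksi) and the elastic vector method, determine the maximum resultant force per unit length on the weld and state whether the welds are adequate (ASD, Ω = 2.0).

f_max ≈ 10 kip/in; adequate

Total weld length L_w = 26 in. Treat welds as unit-width lines.
Polar moment about centroid: J = 2[d³/12 + d(b/2)²] = 2[13³/12 + 13×3²] = 600.2 in³.
Direct shear f_v = P/L_w = 85.7 / 26 = 3.296 kip/in (vertical).
Torsion M = P·e = 85.7 × 8 = 685.6 kip·in.
Critical point at (x, y) = (3, 6.5) from centroid. f_tx = M·y/J = 7.425 kip/in; f_ty = M·x/J = 3.427 kip/in.
Resultant f_max = √[f_tx² + (f_v + f_ty)²] = √[7.425² + (3.296 + 3.427)²] = 10.02 kip/in.
Capacity per unit length: r_n/Ω = (1/2.0) × 0.6 × 100 × (0.707 × 0.5) = 10.6 kip/in.
10.02 ≤ 10.6 → adequate.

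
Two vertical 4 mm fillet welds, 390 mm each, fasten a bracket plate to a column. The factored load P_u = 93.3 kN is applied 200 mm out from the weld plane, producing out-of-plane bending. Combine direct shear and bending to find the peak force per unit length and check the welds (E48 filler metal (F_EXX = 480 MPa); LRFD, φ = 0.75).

f_max ≈ 387 N/mm; adequate

L_w = 2 × 390 = 780 mm; section modulus (unit throat) S = 2 × L²/6 = 50700 mm².
Direct shear f_v = P/L_w = 93.3×10³/780 = 119.6 N/mm.
Moment M = P × e = 93.3×10³ × 200 = 18660000 N·mm; bending f_b = M/S = 368 N/mm.
f_max = √(f_v² + f_b²) = √(119.6² + 368²) = 387 N/mm.
φr_n = 0.75 × 0.6 × 480 × (0.707 × 4) = 610.8 N/mm → adequate.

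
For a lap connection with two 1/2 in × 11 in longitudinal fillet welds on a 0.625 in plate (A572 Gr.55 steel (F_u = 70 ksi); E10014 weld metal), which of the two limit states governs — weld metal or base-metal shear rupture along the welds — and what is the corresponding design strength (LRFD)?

φR_n ≈ 350 kip (weld metal governs)

E100XX → F_EXX = 100 ksi.
t_e = 0.707 × 0.5 = 0.3535 in; L = 22 in.
Weld metal: φR_n = 0.75 × 0.6 × 100 × 0.3535 × 22 = 350 kip.
Base metal (shear rupture): φR_n = 0.75 × 0.6 × 70 × 0.625 × 22 = 433.1 kip.
Governing: weld metal.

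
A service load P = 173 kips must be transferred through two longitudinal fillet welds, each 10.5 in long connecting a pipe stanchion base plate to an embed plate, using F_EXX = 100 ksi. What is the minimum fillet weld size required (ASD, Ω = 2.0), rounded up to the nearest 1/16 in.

w = 7/16 in

Total weld length L = 21 in.
Required throat t_e = P × Ω / (0.6 F_EXX × L) = 173 × 2.0 / (0.6 × 100 × 21) = 0.2746 in.
Required leg w = t_e / 0.707 = 0.3884 in → use 7/16 in.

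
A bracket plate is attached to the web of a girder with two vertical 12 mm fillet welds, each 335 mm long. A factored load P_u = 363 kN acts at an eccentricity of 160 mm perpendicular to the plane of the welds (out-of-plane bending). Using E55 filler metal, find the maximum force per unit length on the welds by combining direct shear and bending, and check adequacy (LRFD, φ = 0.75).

f_max ≈ 1640 N/mm; adequate

E55XX → F_EXX = 550 MPa.
L_w = 2 × 335 = 670 mm; section modulus (unit throat) S = 2 × L²/6 = 37410 mm².
Direct shear f_v = P/L_w = 363×10³/670 = 541.8 N/mm.
Moment M = P × e = 363×10³ × 160 = 58080000 N·mm; bending f_b = M/S = 1553 N/mm.
f_max = √(f_v² + f_b²) = √(541.8² + 1553²) = 1644 N/mm.
φr_n = 0.75 × 0.6 × 550 × (0.707 × 12) = 2100 N/mm → adequate.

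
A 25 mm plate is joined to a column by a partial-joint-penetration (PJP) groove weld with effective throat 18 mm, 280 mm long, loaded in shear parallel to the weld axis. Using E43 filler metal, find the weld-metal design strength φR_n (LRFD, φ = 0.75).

E43XX → F_EXX = 430 MPa.
Effective throat (given) t_e = 18 mm.
A_we = 18 × 280 = 5040 mm².
F_nw = 0.6 F_EXX = 258 MPa.
φR_n = 0.75 × 258 × 5040 × 10⁻³ = 975.2 kN.

φR_n ≈ 975 kN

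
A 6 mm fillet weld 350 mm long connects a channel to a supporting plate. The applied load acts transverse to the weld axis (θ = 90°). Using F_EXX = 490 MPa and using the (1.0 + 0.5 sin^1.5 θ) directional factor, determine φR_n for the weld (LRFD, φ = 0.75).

t_e = 0.707 × 6 = 4.242 mm; A_we = 4.242 × 350 = 1485 mm².
Directional factor: 1.0 + 0.5 sin^1.5(90°) = 1.5.
F_nw = 0.6 × 490 × 1.5 = 441 MPa.
φR_n = 0.75 × 441 × 1485 × 10⁻³ = 491.1 kN.

φR_n ≈ 491 kN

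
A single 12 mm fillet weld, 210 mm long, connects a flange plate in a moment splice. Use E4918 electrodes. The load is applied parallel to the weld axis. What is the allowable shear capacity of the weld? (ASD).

E49XX → F_EXX = 490 MPa.
Effective throat t_e = 0.707 × 12 = 8.484 mm.
Total length L = 210 mm; A_we = 8.484 × 210 = 1782 mm².
F_nw = 0.6 F_EXX = 0.6 × 490 = 294 MPa.
R_n = 294 × 1782 × 10⁻³ = 523.8 kN; R_n/Ω = 523.8/2.0 = 261.9 kN.

R_n/Ω ≈ 262 kN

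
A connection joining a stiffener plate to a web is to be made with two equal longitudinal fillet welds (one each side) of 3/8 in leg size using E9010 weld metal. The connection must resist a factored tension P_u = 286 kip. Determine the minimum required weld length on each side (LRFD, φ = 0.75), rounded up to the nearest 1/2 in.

E90XX → F_EXX = 90 ksi.
Throat t_e = 0.707 × 0.375 = 0.2651 in.
φr_n = 0.75 × 0.6 × 90 × 0.2651 = 10.74 kip/in.
L_req = P_u / φr_n = 286 / 10.74 = 26.64 in total.
Per side: 26.64 / 2 = 13.32 in.
Round up → use L = 13.5 in on each side.

L = 13.5 in on each side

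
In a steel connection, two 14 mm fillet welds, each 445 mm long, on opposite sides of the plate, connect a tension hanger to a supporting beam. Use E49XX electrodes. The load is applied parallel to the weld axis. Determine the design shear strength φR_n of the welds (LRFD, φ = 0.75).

φR_n ≈ 1940 kN

E49XX → F_EXX = 490 MPa.
Effective throat t_e = 0.707 × 14 = 9.898 mm.
Total length L = 890 mm; A_we = 9.898 × 890 = 8809 mm².
F_nw = 0.6 F_EXX = 0.6 × 490 = 294 MPa.
φR_n = 0.75 × 294 × 8809 × 10⁻³ = 1942 kN.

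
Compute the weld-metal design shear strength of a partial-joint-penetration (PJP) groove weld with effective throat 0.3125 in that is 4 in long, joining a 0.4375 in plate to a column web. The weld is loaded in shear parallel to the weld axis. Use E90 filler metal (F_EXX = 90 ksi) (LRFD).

Effective throat (given) t_e = 0.3125 in.
A_we = 0.3125 × 4 = 1.25 in².
F_nw = 0.6 F_EXX = 54 ksi.
φR_n = 0.75 × 54 × 1.25 = 50.62 kip.

φR_n ≈ 50.6 kip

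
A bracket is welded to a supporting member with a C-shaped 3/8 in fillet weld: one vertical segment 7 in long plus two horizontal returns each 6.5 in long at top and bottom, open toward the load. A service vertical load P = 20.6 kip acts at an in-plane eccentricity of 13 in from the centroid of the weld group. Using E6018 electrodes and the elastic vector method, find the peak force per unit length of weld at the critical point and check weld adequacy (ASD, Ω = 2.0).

E60XX → F_EXX = 60 ksi.
Total weld length L_w = 20 in. Treat welds as unit-width lines.
Centroid: x̄ = 2×6.5×3.25 / 20 = 2.112 in from the vertical weld.
Polar moment about centroid: J = I_x + I_y = [7³/12 + 2×6.5×3.5²] + [7×2.112² + 2(6.5³/12 + 6.5×1.138²)] = 281.7 in³.
Direct shear f_v = P/L_w = 20.6 / 20 = 1.03 kip/in (vertical).
Torsion M = P·e = 20.6 × 13 = 267.8 kip·in.
Critical point at (x, y) = (4.388, 3.5) from centroid. f_tx = M·y/J = 3.328 kip/in; f_ty = M·x/J = 4.172 kip/in.
Resultant f_max = √[f_tx² + (f_v + f_ty)²] = √[3.328² + (1.03 + 4.172)²] = 6.175 kip/in.
Capacity per unit length: r_n/Ω = (1/2.0) × 0.6 × 60 × (0.707 × 0.375) = 4.772 kip/in.
6.175 > 4.772 → NOT adequate.

f_max ≈ 6.17 kip/in; NOT adequate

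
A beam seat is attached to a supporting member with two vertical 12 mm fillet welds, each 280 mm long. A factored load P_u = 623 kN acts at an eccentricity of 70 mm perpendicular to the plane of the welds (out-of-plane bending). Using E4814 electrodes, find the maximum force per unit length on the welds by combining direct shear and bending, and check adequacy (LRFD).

f_max ≈ 2010 N/mm; NOT adequate

E48XX → F_EXX = 480 MPa.
L_w = 2 × 280 = 560 mm; section modulus (unit throat) S = 2 × L²/6 = 26130 mm².
Direct shear f_v = P/L_w = 623×10³/560 = 1112 N/mm.
Moment M = P × e = 623×10³ × 70 = 43610000 N·mm; bending f_b = M/S = 1669 N/mm.
f_max = √(f_v² + f_b²) = √(1112² + 1669²) = 2006 N/mm.
φr_n = 0.75 × 0.6 × 480 × (0.707 × 12) = 1833 N/mm → NOT adequate.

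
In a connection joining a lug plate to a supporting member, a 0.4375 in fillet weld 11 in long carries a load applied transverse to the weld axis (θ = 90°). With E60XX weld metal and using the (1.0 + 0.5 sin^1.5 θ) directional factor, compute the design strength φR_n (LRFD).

E60XX → F_EXX = 60 ksi.
t_e = 0.707 × 0.4375 = 0.3093 in; A_we = 0.3093 × 11 = 3.402 in².
Directional factor: 1.0 + 0.5 sin^1.5(90°) = 1.5.
F_nw = 0.6 × 60 × 1.5 = 54 ksi.
φR_n = 0.75 × 54 × 3.402 = 137.8 kips.

φR_n ≈ 138 kips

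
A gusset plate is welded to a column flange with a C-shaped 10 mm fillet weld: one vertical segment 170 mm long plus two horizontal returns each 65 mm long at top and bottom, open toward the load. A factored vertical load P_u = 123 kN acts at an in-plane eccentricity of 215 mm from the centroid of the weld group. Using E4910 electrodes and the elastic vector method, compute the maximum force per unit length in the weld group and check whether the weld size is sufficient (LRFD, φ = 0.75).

f_max ≈ 2020 N/mm; NOT adequate

E49XX → F_EXX = 490 MPa.
Total weld length L_w = 300 mm. Treat welds as unit-width lines.
Centroid: x̄ = 2×65×32.5 / 300 = 14.08 mm from the vertical weld.
Polar moment about centroid: J = I_x + I_y = [170³/12 + 2×65×85²] + [170×14.08² + 2(65³/12 + 65×18.42²)] = 1472000 mm³.
Direct shear f_v = P/L_w = 123×10³ / 300 = 410 N/mm (vertical).
Torsion M = P·e = 123×10³ × 215 = 26445000 N·mm.
Critical point at (x, y) = (50.92, 85) from centroid. f_tx = M·y/J = 1527 N/mm; f_ty = M·x/J = 914.6 N/mm.
Resultant f_max = √[f_tx² + (f_v + f_ty)²] = √[1527² + (410 + 914.6)²] = 2021 N/mm.
Capacity per unit length: φr_n = 0.75 × 0.6 × 490 × (0.707 × 10) = 1559 N/mm.
2021 > 1559 → NOT adequate.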